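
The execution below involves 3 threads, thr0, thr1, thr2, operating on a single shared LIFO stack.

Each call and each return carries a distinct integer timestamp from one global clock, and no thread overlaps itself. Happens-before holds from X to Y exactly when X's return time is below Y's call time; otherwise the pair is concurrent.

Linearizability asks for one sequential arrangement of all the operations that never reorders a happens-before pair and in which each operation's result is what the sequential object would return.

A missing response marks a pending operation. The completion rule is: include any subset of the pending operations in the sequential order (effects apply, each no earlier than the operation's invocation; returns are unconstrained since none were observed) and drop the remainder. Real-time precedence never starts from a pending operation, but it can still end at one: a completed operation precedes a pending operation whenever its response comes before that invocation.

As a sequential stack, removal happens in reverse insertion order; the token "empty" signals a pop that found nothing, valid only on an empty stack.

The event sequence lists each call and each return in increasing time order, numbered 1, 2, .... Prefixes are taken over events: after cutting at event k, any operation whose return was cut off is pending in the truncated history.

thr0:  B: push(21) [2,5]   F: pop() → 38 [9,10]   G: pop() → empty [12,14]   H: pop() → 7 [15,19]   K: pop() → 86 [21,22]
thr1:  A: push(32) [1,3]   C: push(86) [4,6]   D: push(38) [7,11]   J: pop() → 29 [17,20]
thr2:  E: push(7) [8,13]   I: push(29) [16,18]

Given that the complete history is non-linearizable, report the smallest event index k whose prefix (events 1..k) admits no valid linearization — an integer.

events 1..13 are still linearizable — one witness is A, B, C, D, F, E:
step 1: A push(32) — stack <32>
step 2: B push(21) — stack <32,21>
step 3: C push(86) — stack <32,21,86>
step 4: D push(38) — stack <32,21,86,38>
step 5: F pop() → 38 — stack <32,21,86>
step 6: E push(7) — stack <32,21,86,7>
include event 14 — G responding at 14 — and every candidate order breaks
sample order A, B, C, D, E, F, G stalls at step 6 — F pop() → 38 has no legal effect
sample order A, B, C, D, F, E, G stalls at step 7 — G pop() → empty has no legal effect

14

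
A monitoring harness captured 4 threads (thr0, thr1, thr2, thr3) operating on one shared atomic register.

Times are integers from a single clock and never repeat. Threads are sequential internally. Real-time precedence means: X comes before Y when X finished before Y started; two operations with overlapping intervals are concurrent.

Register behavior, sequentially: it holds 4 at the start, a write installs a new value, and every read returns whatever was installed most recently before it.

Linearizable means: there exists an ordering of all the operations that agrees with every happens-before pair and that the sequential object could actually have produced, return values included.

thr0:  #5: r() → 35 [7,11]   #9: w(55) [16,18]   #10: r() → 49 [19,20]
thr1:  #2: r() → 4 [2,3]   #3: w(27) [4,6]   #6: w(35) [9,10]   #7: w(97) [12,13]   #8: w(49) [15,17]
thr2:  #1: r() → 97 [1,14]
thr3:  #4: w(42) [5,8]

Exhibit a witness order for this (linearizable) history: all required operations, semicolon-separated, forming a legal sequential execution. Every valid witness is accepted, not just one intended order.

#2; #3; #4; #6; #5; #7; #1; #9; #8; #10

step 1: #2 r() → 4 — value 4
step 2: #3 w(27) — value 27
step 3: #4 w(42) — value 42
step 4: #6 w(35) — value 35
step 5: #5 r() → 35 — value 35
step 6: #7 w(97) — value 97
step 7: #1 r() → 97 — value 97
step 8: #9 w(55) — value 55
step 9: #8 w(49) — value 49
step 10: #10 r() → 49 — value 49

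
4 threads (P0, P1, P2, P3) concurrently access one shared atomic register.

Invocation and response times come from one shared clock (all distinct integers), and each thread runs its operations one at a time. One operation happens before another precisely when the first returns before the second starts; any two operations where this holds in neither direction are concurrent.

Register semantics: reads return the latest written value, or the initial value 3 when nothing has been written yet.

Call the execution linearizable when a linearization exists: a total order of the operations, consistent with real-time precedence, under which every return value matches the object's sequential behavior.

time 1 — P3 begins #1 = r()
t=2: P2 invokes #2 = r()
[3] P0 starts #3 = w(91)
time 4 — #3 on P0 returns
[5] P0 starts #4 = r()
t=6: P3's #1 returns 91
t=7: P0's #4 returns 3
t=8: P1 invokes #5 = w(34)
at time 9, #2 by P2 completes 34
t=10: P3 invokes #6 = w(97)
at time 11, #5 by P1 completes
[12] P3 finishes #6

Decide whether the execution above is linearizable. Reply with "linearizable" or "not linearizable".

not linearizable

prefix check: 1..6 passes, 1..7 fails once #4's time-7 response joins
checked exhaustively: 3 real-time-consistent orders of 3 completed operations, zero legal atomic register replays
no escape via the 1 pending operation (#2): every completion choice fails
take #1, #3, #4 (pending dropped): step 1 already fails, because #1 r() → 91 cannot occur there
take #3, #1, #4 (pending dropped): step 3 already fails, because #4 r() → 3 cannot occur there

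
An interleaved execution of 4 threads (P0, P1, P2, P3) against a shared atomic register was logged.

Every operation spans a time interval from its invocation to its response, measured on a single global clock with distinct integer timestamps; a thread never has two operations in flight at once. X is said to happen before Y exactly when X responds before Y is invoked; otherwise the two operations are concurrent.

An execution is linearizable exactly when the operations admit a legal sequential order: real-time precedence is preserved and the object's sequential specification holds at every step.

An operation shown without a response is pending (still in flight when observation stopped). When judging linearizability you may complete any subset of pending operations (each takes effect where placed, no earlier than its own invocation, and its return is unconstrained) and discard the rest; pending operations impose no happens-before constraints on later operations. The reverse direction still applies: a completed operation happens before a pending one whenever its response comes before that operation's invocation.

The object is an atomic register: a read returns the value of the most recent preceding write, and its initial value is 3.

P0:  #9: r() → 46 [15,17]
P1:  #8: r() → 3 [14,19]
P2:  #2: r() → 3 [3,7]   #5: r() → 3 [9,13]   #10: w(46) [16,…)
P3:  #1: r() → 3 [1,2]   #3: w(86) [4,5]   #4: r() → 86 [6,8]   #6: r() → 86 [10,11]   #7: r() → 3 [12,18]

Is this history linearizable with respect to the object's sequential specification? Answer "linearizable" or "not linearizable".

through event 12 a valid linearization exists; event 13 (#5 responding at time 13) ends that
real-time-consistent orders of the 6 completed operations: 6 — all fail the atomic register replay
no escape via the 1 pending operation (#7): every completion choice fails
take #1, #2, #3, #4, #5, #6 (pending dropped): step 5 already fails, because #5 r() → 3 cannot occur there
take #1, #2, #3, #4, #6, #5 (pending dropped): step 6 already fails, because #5 r() → 3 cannot occur there

not linearizable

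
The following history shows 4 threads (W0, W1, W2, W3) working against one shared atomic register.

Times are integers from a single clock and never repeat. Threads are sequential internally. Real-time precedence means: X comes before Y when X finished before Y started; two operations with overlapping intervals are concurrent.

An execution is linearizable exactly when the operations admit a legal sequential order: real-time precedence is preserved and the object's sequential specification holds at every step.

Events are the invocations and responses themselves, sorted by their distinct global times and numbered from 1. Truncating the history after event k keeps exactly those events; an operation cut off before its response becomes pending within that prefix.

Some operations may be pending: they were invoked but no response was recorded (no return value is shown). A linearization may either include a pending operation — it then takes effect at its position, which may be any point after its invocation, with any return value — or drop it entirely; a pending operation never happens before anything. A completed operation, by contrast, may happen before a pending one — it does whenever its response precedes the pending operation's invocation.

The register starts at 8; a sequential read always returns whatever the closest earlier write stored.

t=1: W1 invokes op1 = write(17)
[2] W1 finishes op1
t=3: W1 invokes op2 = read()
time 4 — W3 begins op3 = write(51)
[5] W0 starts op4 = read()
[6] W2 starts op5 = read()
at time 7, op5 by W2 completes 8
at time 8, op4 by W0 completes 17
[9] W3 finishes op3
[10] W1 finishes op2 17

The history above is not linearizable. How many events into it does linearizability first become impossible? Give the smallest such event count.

a valid linearization of events 1..6 exists, for instance op1:
1. op1 write(17), leaving value 17
with event 7 included (op5 responding at time 7), all real-time-consistent orders fail
including or dropping the 3 pending operations (op2, op3, op4) in any combination fails
take op1, op5 (pending dropped): step 2 already fails, because op5 read() → 8 cannot occur there

7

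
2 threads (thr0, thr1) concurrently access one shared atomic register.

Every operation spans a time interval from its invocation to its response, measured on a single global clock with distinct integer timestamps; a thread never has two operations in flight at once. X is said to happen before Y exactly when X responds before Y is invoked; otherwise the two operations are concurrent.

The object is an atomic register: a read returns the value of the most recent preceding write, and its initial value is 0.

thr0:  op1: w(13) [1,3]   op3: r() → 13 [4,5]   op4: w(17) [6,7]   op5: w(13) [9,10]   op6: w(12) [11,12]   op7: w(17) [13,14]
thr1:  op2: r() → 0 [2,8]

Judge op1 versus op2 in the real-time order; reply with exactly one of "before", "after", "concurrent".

concurrent

op1 spans [1,3], op2 spans [2,8]
the intervals overlap in both directions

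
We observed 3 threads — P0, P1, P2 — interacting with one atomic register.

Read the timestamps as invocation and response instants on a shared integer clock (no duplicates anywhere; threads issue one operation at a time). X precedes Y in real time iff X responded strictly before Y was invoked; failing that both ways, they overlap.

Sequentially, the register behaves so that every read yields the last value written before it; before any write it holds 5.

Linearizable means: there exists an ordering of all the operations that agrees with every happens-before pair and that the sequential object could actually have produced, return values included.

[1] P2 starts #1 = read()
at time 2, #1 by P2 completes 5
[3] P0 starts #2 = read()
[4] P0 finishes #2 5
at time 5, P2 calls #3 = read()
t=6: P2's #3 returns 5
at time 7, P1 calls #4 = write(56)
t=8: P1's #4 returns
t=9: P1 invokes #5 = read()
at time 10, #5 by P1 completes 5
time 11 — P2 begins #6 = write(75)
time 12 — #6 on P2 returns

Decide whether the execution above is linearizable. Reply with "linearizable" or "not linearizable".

already the first 10 events (up to #5's response at time 10) admit no linearization; the first 9 still do
the completed operations (5 total) allow one real-time order; the atomic register replay rejects it
for example #1, #2, #3, #4, #5 fails at step 5: #5 read() → 5 is not legal there

not linearizable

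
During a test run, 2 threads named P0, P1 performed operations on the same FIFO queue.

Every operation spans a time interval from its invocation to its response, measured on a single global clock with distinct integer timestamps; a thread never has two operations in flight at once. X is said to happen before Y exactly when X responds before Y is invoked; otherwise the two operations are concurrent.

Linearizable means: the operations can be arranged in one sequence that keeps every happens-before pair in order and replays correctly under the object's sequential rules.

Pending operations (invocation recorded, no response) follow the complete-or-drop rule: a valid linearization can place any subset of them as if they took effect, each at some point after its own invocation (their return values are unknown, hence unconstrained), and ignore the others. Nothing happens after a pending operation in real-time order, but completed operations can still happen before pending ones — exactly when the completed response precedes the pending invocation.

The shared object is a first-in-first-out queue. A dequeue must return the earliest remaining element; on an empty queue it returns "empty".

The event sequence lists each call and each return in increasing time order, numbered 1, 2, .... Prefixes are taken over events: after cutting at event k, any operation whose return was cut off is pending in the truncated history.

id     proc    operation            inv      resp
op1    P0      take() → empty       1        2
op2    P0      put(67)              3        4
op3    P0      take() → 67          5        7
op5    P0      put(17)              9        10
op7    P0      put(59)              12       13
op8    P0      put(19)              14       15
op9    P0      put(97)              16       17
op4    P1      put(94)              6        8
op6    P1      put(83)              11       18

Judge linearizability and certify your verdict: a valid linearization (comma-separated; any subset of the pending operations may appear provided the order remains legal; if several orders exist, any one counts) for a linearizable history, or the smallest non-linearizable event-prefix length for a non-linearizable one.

linearizable — witness: op1, op2, op3, op4, op5, op6, op7, op8, op9

step 1: op1 take() → empty — queue <>
step 2: op2 put(67) — queue <67>
step 3: op3 take() → 67 — queue <>
step 4: op4 put(94) — queue <94>
step 5: op5 put(17) — queue <94,17>
step 6: op6 put(83) — queue <94,17,83>
step 7: op7 put(59) — queue <94,17,83,59>
step 8: op8 put(19) — queue <94,17,83,59,19>
step 9: op9 put(97) — queue <94,17,83,59,19,97>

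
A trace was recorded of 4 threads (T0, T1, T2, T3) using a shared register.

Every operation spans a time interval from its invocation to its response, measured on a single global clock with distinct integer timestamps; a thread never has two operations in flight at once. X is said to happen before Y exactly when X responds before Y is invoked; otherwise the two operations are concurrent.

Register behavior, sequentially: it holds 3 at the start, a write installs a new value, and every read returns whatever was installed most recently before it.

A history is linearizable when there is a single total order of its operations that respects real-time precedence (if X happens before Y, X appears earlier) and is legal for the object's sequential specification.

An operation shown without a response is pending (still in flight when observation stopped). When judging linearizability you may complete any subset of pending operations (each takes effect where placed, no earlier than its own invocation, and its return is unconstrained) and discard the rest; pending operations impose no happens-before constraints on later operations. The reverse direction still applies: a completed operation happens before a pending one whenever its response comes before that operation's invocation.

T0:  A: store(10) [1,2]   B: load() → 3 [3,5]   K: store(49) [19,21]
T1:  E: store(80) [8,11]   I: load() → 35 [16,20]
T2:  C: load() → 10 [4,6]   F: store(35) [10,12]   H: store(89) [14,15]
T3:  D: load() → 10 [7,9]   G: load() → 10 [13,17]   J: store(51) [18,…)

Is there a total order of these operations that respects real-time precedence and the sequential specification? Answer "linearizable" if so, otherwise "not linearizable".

not linearizable

cut after 4 events: linearizable; cut after 5 events (B responds, time 5): not linearizable
exactly one order of the 2 completed ops respects real time; the register replay fails
including or dropping the 1 pending operation (C) in any combination fails
sample order A, B (pending dropped) stalls at step 2 — B load() → 3 has no legal effect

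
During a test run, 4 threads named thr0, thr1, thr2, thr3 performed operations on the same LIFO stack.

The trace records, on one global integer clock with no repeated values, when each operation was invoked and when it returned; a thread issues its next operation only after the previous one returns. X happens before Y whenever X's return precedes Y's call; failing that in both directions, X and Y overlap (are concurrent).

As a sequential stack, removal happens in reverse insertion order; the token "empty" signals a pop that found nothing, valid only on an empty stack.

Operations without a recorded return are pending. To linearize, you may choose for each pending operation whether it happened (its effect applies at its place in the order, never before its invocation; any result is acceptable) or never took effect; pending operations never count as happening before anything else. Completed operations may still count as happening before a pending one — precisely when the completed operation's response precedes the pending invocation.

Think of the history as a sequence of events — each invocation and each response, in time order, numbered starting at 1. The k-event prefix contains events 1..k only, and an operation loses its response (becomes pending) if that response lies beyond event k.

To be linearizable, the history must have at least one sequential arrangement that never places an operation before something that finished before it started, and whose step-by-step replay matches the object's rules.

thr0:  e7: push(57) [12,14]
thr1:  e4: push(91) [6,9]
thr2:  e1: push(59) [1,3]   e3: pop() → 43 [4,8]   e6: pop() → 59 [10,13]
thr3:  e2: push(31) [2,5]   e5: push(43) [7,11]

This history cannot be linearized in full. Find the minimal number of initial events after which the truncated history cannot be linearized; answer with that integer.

13

a valid linearization of events 1..12 exists, for instance e1, e2, e4, e5, e3:
step 1: e1 push(59) — stack <59>
step 2: e2 push(31) — stack <59,31>
step 3: e4 push(91) — stack <59,31,91>
step 4: e5 push(43) — stack <59,31,91,43>
step 5: e3 pop() → 43 — stack <59,31,91>
adding event 13 (e6 responds at 13) leaves no legal real-time order
completion choices over the 1 pending operation (e7) were checked; none helps
one such order, e1, e2, e3, e4, e5, e6 (pending dropped), breaks at step 3 where e3 pop() → 43 is illegal
one such order, e1, e2, e3, e4, e6, e5 (pending dropped), breaks at step 3 where e3 pop() → 43 is illegal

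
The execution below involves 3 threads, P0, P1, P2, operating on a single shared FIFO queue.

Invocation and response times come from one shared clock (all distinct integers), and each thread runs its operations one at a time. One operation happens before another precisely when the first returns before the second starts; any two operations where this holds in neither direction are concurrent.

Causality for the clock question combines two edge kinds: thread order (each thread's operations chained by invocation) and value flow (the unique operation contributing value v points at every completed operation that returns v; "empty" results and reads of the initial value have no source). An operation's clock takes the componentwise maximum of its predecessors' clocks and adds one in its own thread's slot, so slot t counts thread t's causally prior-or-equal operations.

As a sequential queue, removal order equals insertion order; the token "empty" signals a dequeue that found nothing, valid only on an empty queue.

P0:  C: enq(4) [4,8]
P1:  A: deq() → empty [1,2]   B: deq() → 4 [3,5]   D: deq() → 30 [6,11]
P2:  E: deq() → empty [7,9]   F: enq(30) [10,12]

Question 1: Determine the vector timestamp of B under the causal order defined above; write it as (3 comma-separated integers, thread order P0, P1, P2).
Answer: (1, 2, 0)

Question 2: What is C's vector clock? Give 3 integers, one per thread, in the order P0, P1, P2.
Answer: (1, 0, 0)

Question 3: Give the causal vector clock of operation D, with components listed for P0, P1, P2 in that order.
Answer: (1, 3, 2)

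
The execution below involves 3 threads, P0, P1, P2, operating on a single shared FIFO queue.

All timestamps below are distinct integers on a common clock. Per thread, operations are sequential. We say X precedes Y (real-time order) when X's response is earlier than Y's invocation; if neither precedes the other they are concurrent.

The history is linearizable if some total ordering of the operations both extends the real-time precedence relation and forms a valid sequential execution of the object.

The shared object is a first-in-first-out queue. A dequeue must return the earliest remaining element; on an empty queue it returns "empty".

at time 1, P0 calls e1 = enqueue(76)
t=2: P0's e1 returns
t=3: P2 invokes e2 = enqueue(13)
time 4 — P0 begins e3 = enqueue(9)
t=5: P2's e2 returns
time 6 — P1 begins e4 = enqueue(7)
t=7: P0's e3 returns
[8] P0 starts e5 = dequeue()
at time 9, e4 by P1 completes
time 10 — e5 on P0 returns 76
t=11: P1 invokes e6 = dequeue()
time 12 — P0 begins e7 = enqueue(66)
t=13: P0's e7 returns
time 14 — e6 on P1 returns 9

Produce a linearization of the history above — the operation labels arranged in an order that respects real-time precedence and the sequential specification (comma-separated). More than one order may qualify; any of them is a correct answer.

after step 1 (e1 enqueue(76)): queue <76>
after step 2 (e3 enqueue(9)): queue <76,9>
after step 3 (e2 enqueue(13)): queue <76,9,13>
after step 4 (e4 enqueue(7)): queue <76,9,13,7>
after step 5 (e5 dequeue() → 76): queue <9,13,7>
after step 6 (e6 dequeue() → 9): queue <13,7>
after step 7 (e7 enqueue(66)): queue <13,7,66>

e1, e3, e2, e4, e5, e6, e7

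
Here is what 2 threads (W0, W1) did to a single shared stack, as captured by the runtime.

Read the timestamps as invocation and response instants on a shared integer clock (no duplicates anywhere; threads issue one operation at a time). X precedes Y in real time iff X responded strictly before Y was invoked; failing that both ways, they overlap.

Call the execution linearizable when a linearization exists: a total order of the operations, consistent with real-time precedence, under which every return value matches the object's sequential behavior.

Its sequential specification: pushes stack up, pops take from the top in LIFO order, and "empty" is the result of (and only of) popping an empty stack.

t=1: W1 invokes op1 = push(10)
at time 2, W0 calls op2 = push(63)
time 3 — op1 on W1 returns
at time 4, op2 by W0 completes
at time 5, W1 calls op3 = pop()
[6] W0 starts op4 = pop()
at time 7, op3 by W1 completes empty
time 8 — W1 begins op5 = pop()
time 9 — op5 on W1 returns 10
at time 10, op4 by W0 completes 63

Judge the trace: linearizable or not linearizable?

not linearizable

the violation lands at event 7, op3's response at time 7: events 1..6 linearize, events 1..7 do not
no legal order exists: 2 real-time-consistent candidates over 3 completed stack operations, all rejected
include/drop combinations of the 1 pending operation (op4) were all tried; none helps
sample order op1, op2, op3 (pending dropped) stalls at step 3 — op3 pop() → empty has no legal effect
sample order op2, op1, op3 (pending dropped) stalls at step 3 — op3 pop() → empty has no legal effect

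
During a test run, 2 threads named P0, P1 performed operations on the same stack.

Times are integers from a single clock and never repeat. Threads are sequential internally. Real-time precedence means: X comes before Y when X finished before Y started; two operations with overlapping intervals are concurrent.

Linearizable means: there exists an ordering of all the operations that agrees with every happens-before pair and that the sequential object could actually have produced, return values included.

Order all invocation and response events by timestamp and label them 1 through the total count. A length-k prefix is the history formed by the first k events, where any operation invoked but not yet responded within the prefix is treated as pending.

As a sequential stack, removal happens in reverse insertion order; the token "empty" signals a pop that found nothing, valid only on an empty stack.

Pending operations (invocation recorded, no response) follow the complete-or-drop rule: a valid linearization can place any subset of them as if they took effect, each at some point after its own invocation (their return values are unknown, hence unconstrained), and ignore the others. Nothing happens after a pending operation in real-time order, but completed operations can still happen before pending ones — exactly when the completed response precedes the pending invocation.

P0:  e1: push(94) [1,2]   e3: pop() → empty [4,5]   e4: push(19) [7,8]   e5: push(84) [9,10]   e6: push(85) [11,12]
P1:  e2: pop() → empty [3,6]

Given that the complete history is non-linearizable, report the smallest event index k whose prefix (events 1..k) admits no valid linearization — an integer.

6

one valid order for events 1..5 is e1, e2, e3:
1. e1 push(94), leaving stack <94>
2. e2 pop() (pending, included), leaving stack <>
3. e3 pop() → empty, leaving stack <>
at event 6 (e2's time-6 response) nothing linearizes any more
for example e1, e2, e3 fails at step 2: e2 pop() → empty is not legal there
for example e1, e3, e2 fails at step 2: e3 pop() → empty is not legal there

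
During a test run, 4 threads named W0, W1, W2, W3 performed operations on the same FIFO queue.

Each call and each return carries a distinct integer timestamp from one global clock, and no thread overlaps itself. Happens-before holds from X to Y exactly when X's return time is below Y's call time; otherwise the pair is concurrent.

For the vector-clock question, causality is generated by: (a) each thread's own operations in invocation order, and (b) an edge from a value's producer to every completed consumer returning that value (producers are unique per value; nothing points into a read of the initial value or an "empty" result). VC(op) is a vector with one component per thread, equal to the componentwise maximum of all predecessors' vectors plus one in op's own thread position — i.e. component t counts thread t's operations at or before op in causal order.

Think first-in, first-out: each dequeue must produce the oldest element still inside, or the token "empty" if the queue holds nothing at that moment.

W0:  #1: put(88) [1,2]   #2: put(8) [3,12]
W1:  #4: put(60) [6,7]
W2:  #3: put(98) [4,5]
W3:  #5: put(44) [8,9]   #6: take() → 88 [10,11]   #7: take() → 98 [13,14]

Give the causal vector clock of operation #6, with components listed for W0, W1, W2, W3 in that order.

(1, 0, 0, 2)

#5, invoked 8, has no incoming edges; only W3's bump applies → (0, 0, 0, 1)
#3, invoked 4, has no incoming edges; only W2's bump applies → (0, 0, 1, 0)
#4, invoked 6, has no incoming edges; only W1's bump applies → (0, 1, 0, 0)
#1, invoked 1, has no incoming edges; only W0's bump applies → (1, 0, 0, 0)
#2, invoked 3, takes VC(#1)=(1, 0, 0, 0) under max, adds 1 for W0 → (2, 0, 0, 0)
#6, invoked 10, takes VC(#1)=(1, 0, 0, 0), VC(#5)=(0, 0, 0, 1) under max, adds 1 for W3 → (1, 0, 0, 2)
#7, invoked 13, takes VC(#3)=(0, 0, 1, 0), VC(#6)=(1, 0, 0, 2) under max, adds 1 for W3 → (1, 0, 1, 3)
target: VC(#6) = (1, 0, 0, 2)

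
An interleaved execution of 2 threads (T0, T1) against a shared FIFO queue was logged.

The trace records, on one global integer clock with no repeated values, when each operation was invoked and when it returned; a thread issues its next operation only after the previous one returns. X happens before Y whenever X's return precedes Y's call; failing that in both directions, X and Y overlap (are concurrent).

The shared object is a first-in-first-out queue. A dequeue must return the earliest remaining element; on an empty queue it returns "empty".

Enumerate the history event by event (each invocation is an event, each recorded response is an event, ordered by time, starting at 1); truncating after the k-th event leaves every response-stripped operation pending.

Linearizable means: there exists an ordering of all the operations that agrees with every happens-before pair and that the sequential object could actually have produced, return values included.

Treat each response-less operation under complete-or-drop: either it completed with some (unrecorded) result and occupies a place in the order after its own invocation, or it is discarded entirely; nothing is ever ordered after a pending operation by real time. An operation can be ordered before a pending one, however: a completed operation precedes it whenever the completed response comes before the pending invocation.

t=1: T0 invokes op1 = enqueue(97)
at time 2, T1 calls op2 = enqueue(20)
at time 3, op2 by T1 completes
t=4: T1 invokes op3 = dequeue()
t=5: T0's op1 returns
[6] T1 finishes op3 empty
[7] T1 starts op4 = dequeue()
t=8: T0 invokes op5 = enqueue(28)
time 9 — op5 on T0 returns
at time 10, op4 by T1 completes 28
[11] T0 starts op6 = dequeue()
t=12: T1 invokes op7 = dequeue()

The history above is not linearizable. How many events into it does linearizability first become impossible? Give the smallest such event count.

6

one valid order for events 1..5 is op1, op2:
1. op1 enqueue(97), leaving queue <97>
2. op2 enqueue(20), leaving queue <97,20>
adding event 6 (op3 responds at 6) leaves no legal real-time order
one such order, op1, op2, op3, breaks at step 3 where op3 dequeue() → empty is illegal
one such order, op2, op1, op3, breaks at step 3 where op3 dequeue() → empty is illegal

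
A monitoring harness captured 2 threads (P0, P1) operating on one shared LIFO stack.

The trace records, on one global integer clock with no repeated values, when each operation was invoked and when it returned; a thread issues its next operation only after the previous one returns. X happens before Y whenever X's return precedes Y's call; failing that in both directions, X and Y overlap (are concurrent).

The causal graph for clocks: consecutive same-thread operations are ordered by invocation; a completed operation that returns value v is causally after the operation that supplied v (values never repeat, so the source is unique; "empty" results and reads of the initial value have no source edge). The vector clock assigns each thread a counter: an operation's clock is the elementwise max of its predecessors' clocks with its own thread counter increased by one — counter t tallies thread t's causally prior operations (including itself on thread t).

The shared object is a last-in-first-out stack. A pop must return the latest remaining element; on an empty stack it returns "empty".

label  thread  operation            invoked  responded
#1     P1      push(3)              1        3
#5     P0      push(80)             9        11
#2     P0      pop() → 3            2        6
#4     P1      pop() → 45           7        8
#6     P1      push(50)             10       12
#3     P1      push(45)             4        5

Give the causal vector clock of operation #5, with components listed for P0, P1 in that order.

#1, invoked 1, has no incoming edges; only P1's bump applies → (0, 1)
#3 (invocation 4): componentwise max over VC(#1)=(0, 1), +1 at P1, giving (0, 2)
#2 (invocation 2): componentwise max over VC(#1)=(0, 1), +1 at P0, giving (1, 1)
#4 (invocation 7): componentwise max over VC(#3)=(0, 2), +1 at P1, giving (0, 3)
#5 (invocation 9): componentwise max over VC(#2)=(1, 1), +1 at P0, giving (2, 1)
#6 (invocation 10): componentwise max over VC(#4)=(0, 3), +1 at P1, giving (0, 4)
target: VC(#5) = (2, 1)

(2, 1)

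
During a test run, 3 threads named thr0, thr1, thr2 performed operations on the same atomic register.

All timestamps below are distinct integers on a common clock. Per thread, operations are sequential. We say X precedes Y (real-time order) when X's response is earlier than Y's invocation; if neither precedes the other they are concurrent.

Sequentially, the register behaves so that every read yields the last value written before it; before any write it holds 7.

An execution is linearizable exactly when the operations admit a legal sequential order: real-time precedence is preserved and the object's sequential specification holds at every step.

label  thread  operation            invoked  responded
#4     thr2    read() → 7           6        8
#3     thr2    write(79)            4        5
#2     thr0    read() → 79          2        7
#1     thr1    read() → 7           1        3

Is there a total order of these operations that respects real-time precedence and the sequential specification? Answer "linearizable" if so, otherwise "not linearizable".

not linearizable

already the first 8 events (up to #4's response at time 8) admit no linearization; the first 7 still do
every one of the 4 real-time-consistent orders over 4 completed atomic register ops fails the sequential spec
for example #1, #2, #3, #4 fails at step 2: #2 read() → 79 is not legal there
for example #1, #3, #2, #4 fails at step 4: #4 read() → 7 is not legal there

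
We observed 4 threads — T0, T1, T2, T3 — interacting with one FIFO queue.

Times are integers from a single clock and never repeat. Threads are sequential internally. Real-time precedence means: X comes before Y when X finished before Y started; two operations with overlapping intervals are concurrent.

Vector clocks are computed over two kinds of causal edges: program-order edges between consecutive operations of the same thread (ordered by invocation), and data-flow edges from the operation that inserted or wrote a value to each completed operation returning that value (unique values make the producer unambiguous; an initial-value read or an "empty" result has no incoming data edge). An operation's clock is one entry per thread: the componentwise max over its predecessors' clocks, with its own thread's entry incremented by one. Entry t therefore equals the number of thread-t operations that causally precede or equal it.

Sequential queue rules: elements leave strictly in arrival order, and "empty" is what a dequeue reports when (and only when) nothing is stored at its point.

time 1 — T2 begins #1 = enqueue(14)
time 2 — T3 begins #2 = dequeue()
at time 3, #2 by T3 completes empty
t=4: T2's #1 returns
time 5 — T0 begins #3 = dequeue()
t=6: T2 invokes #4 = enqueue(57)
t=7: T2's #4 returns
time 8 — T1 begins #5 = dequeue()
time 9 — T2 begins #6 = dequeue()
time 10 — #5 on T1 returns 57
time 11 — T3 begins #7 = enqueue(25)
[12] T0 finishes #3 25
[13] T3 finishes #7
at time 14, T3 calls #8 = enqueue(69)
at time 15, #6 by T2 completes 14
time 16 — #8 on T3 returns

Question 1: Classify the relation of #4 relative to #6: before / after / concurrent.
Answer: before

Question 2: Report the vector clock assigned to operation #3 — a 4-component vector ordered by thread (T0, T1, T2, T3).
Answer: (1, 0, 0, 2)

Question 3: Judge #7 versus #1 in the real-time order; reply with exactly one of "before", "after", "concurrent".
Answer: after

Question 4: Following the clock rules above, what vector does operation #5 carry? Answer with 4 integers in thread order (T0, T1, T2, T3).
Answer: (0, 1, 2, 0)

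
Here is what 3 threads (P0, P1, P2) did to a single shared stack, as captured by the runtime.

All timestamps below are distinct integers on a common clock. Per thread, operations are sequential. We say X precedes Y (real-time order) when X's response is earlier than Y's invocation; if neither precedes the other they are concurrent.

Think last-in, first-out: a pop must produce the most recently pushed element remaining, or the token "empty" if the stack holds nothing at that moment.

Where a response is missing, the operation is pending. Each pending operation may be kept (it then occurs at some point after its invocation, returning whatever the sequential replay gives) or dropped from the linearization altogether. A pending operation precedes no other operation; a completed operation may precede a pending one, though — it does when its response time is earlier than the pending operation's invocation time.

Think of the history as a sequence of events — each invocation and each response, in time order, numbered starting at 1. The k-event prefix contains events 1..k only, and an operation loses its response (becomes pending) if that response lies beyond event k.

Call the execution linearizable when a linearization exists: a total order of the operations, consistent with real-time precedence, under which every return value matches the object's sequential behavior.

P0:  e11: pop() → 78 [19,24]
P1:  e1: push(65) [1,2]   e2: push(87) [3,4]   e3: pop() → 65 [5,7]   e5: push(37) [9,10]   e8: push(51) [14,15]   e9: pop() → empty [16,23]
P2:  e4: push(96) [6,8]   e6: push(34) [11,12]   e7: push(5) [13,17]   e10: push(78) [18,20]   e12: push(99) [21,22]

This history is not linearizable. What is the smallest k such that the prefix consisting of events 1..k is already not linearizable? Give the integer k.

events 1..6 are still linearizable — one witness is e1, e2:
after step 1 (e1 push(65)): stack <65>
after step 2 (e2 push(87)): stack <65,87>
include event 7 — e3 responding at 7 — and every candidate order breaks
no escape via the 1 pending operation (e4): every completion choice fails
take e1, e2, e3 (pending dropped): step 3 already fails, because e3 pop() → 65 cannot occur there

7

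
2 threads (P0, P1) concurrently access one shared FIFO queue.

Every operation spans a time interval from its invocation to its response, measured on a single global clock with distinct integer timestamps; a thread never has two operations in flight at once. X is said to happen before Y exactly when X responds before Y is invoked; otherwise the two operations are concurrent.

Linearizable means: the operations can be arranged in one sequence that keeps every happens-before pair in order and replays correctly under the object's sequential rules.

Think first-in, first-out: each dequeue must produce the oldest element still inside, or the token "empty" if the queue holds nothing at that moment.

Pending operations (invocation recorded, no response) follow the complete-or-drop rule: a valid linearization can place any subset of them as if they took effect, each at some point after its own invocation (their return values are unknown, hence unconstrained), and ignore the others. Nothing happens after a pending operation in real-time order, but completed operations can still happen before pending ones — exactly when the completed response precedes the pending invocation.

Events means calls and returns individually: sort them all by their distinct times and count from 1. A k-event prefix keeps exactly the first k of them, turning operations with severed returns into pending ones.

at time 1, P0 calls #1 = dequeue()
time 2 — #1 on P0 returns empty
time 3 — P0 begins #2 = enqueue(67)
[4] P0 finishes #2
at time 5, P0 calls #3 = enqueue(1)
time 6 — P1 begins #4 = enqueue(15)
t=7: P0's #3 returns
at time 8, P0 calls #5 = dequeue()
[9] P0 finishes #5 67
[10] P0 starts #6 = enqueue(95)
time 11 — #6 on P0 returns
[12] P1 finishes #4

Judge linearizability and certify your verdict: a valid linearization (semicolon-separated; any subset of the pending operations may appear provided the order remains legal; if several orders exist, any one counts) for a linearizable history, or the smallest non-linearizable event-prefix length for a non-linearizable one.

step 1: #1 dequeue() → empty — queue <>
step 2: #2 enqueue(67) — queue <67>
step 3: #3 enqueue(1) — queue <67,1>
step 4: #4 enqueue(15) — queue <67,1,15>
step 5: #5 dequeue() → 67 — queue <1,15>
step 6: #6 enqueue(95) — queue <1,15,95>

linearizable — witness: #1; #2; #3; #4; #5; #6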